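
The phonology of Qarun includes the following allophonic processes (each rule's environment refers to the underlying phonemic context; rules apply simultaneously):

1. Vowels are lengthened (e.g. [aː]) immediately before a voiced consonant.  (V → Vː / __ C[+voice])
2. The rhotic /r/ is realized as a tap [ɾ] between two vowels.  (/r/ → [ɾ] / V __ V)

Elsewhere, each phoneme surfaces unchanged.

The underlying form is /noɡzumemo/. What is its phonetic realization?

/n/ stays [n].
/o/ meets the environment for rule 1 (before a voiced consonant) → [oː].
/ɡ/ (between /o/ and /z/) is unaffected → [ɡ].
/z/ (between /ɡ/ and /u/): no rule targets it → [z].
/u/ meets the environment for rule 1 (before a voiced consonant) → [uː].
/m/ stays [m].
/e/ — between /m/ and /m/, before a voiced consonant — surfaces as [eː] (rule 1).
/m/ (between /e/ and /o/) is unaffected → [m].
/o/ (word-final): rule 1 targets it, but not before a voiced consonant → unchanged [o].

[noːɡzuːmeːmo]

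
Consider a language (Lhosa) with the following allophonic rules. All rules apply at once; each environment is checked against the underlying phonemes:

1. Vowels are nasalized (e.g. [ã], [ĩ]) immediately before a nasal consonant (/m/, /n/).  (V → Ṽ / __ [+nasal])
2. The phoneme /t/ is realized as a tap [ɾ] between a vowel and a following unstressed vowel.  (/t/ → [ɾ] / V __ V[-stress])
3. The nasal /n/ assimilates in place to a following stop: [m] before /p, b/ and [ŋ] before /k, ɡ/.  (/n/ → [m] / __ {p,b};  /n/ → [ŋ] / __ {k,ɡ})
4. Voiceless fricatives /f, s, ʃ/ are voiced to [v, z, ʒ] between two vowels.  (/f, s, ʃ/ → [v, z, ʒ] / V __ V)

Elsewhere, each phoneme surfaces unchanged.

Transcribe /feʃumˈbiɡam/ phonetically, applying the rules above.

[feʒũmˈbiɡãm]

/f/ (word-initial) fails the environment for rule 4, so it stays [f].
/e/ (between /f/ and /ʃ/) is in the target of rule 1 but the environment (before a nasal consonant) is not met → [e].
/ʃ/ (between /e/ and /u/): between two vowels, so rule 4 applies → [ʒ].
Rule 1 applies to /u/ (between /ʃ/ and /m/: before a nasal consonant) → [ũ].
/m/ — not in any rule's target class → [m].
/b/ (between /m/ and /i/) is unaffected → [b].
/i/ (between /b/ and /ɡ/): rule 1 targets it, but not before a nasal consonant → unchanged [i].
/ɡ/ stays [ɡ].
/a/ meets the environment for rule 1 (before a nasal consonant) → [ã].
/m/ stays [m].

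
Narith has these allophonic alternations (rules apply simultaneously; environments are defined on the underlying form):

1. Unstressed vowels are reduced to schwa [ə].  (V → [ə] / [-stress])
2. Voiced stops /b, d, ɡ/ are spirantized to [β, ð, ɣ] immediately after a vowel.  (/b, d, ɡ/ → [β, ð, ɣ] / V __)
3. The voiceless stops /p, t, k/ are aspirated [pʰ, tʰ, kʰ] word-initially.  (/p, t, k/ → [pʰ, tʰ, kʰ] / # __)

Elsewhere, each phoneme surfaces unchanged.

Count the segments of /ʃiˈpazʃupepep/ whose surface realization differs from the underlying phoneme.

4

Segments that undergo a rule: /i/ → [ə] (rule 1); /u/ → [ə] (rule 1); /e/ → [ə] (rule 1); /e/ → [ə] (rule 1).
All other segments surface unchanged.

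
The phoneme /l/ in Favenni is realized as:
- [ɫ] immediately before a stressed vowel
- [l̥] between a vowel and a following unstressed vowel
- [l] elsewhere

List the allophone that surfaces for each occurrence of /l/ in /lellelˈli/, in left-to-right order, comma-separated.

Occurrence 1 (position 1): no conditioning environment matches → elsewhere allophone [l].
Occurrence 2 (position 3): no conditioning environment matches → elsewhere allophone [l].
Occurrence 3 (position 4): no conditioning environment matches → elsewhere allophone [l].
Occurrence 4 (position 6): no conditioning environment matches → elsewhere allophone [l].
Occurrence 5 (position 7): immediately before a stressed vowel → [ɫ].

[l], [l], [l], [l], [ɫ]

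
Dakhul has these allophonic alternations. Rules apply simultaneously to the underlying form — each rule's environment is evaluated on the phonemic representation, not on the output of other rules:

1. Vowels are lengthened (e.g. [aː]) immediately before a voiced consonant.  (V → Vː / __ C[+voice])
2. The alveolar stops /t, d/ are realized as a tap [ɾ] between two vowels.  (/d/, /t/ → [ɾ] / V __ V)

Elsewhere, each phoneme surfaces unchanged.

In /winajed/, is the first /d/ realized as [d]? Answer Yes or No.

/d/ (word-final): rule 2 targets it, but not between two vowels → unchanged [d].
The actual realization is [d], which matches [d].

Yes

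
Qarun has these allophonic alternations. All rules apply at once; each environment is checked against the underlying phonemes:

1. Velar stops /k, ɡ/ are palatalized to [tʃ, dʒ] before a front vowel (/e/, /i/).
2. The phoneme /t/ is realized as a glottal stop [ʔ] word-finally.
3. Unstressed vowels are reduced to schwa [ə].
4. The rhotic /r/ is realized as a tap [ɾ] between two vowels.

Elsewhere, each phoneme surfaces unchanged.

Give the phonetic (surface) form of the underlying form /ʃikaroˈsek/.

[ʃəkəɾəˈsek]

Rule 3 applies to /i/ (between /ʃ/ and /k/: in an unstressed syllable) → [ə].
/k/ — between /i/ and /a/; rule 1 does not apply here → [k].
/a/ — between /k/ and /r/, in an unstressed syllable — surfaces as [ə] (rule 3).
/r/ meets the environment for rule 4 (between two vowels) → [ɾ].
/o/ meets the environment for rule 3 (in an unstressed syllable) → [ə].
/e/ (between /s/ and /k/): rule 3 targets it, but not in an unstressed syllable → unchanged [e].
/k/ (word-final) is in the target of rule 1 but the environment (before a front vowel) is not met → [k].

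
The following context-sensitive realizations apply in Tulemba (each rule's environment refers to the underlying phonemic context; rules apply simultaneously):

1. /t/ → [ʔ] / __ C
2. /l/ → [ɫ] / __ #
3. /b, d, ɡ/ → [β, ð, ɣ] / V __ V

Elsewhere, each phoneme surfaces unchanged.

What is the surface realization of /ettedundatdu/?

[eʔteðundaʔdu]

/e/ (word-initial): no rule targets it → [e].
/t/ (between /e/ and /t/): immediately before a consonant, so rule 1 applies → [ʔ].
/t/ (between /t/ and /e/) is in the target of rule 1 but the environment (immediately before a consonant) is not met → [t].
/e/ (between /t/ and /d/): no rule targets it → [e].
/d/ (between /e/ and /u/) occurs between two vowels → [ð] by rule 3.
/u/ (between /d/ and /n/): no rule targets it → [u].
/n/ (between /u/ and /d/): no rule targets it → [n].
/d/ (between /n/ and /a/) fails the environment for rule 3, so it stays [d].
/a/ (between /d/ and /t/) is unaffected → [a].
/t/ meets the environment for rule 1 (immediately before a consonant) → [ʔ].
/d/ (between /t/ and /u/): rule 3 targets it, but not between two vowels → unchanged [d].
/u/ stays [u].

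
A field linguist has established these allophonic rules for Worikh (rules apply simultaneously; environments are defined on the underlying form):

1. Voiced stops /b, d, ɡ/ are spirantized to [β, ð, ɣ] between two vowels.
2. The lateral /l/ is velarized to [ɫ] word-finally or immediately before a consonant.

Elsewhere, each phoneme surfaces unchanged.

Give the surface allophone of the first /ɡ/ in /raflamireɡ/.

/ɡ/ (word-final): rule 1 targets it, but not between two vowels → unchanged [ɡ].

[ɡ]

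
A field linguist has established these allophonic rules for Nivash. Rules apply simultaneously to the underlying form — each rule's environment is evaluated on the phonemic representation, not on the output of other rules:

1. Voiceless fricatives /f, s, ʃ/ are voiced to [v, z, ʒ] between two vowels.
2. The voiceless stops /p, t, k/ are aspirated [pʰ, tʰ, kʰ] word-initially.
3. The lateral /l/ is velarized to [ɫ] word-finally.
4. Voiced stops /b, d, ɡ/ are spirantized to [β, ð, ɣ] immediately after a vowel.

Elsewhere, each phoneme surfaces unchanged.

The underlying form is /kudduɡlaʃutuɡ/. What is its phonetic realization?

[kʰuðduɣlaʒutuɣ]

/k/ (word-initial) occurs word-initially → [kʰ] by rule 2.
/u/ — not in any rule's target class → [u].
/d/ (between /u/ and /d/) occurs immediately after a vowel → [ð] by rule 4.
/d/ — between /d/ and /u/; rule 4 does not apply here → [d].
/u/ (between /d/ and /ɡ/): no rule targets it → [u].
/ɡ/ (between /u/ and /l/) occurs immediately after a vowel → [ɣ] by rule 4.
/l/ — between /ɡ/ and /a/; rule 3 does not apply here → [l].
/a/ stays [a].
/ʃ/ (between /a/ and /u/): between two vowels, so rule 1 applies → [ʒ].
/u/ — not in any rule's target class → [u].
/t/ (between /u/ and /u/) is in the target of rule 2 but the environment (word-initially) is not met → [t].
/u/ — not in any rule's target class → [u].
Rule 4 applies to /ɡ/ (word-final: immediately after a vowel) → [ɣ].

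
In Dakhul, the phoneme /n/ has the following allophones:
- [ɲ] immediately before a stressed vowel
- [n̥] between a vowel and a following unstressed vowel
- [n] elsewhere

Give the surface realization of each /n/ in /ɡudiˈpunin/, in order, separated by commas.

[n̥], [n]

Occurrence 1 (position 7): between a vowel and a following unstressed vowel → [n̥].
Occurrence 2 (position 9): no conditioning environment matches → elsewhere allophone [n].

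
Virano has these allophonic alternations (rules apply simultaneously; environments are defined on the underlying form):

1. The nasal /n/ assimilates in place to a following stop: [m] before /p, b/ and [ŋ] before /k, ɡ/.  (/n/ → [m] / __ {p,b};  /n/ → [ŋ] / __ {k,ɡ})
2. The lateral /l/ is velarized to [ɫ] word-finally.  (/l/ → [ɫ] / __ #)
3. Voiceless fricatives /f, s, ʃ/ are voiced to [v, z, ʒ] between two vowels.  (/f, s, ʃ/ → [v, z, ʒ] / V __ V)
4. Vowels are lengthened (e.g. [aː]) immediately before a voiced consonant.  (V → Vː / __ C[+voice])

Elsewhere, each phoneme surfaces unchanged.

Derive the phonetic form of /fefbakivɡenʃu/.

[fefbakiːvɡeːnʃu]

/f/ — word-initial; rule 3 does not apply here → [f].
/e/ (between /f/ and /f/) is in the target of rule 4 but the environment (before a voiced consonant) is not met → [e].
/f/ (between /e/ and /b/) is in the target of rule 3 but the environment (between two vowels) is not met → [f].
/b/ — not in any rule's target class → [b].
/a/ (between /b/ and /k/) is in the target of rule 4 but the environment (before a voiced consonant) is not met → [a].
/k/ (between /a/ and /i/) is unaffected → [k].
/i/ (between /k/ and /v/) occurs before a voiced consonant → [iː] by rule 4.
/v/ — not in any rule's target class → [v].
/ɡ/ — not in any rule's target class → [ɡ].
/e/ meets the environment for rule 4 (before a voiced consonant) → [eː].
/n/ — between /e/ and /ʃ/; rule 1 does not apply here → [n].
/ʃ/ (between /n/ and /u/) is in the target of rule 3 but the environment (between two vowels) is not met → [ʃ].
/u/ (word-final) fails the environment for rule 4, so it stays [u].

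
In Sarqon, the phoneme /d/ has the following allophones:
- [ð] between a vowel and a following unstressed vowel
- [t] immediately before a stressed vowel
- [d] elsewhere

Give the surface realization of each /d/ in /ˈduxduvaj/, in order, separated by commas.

[t], [d]

Occurrence 1 (position 1): immediately before a stressed vowel → [t].
Occurrence 2 (position 4): no conditioning environment matches → elsewhere allophone [d].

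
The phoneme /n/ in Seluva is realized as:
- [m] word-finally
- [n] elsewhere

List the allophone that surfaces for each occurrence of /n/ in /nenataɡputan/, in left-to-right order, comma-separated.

[n], [n], [m]

Occurrence 1 (position 1): no conditioning environment matches → elsewhere allophone [n].
Occurrence 2 (position 3): no conditioning environment matches → elsewhere allophone [n].
Occurrence 3 (position 12): word-finally → [m].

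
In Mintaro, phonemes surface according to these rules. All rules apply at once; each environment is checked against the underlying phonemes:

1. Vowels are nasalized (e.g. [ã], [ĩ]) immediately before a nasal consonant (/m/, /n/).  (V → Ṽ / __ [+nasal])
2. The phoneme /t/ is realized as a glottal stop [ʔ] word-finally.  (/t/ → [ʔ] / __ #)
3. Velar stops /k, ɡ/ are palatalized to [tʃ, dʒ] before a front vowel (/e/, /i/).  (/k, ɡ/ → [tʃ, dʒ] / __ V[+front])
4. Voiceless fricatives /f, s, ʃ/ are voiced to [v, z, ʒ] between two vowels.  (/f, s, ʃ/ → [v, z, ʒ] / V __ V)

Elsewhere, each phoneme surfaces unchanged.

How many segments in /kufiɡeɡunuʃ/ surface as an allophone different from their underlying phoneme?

Segments that undergo a rule: /f/ → [v] (rule 4); /ɡ/ → [dʒ] (rule 3); /u/ → [ũ] (rule 1).
All other segments surface unchanged.

3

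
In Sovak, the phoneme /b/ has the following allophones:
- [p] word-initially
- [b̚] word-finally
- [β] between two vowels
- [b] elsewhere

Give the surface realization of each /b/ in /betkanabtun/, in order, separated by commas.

[p], [b]

Occurrence 1 (position 1): word-initially → [p].
Occurrence 2 (position 8): no conditioning environment matches → elsewhere allophone [b].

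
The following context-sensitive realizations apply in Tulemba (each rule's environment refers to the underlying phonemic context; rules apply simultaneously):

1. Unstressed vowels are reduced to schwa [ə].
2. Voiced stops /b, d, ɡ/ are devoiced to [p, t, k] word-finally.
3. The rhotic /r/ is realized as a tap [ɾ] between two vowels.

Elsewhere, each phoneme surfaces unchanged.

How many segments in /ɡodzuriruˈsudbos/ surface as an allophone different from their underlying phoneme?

Segments that undergo a rule: /o/ → [ə] (rule 1); /u/ → [ə] (rule 1); /r/ → [ɾ] (rule 3); /i/ → [ə] (rule 1); /r/ → [ɾ] (rule 3); /u/ → [ə] (rule 1); /o/ → [ə] (rule 1).
All other segments surface unchanged.

7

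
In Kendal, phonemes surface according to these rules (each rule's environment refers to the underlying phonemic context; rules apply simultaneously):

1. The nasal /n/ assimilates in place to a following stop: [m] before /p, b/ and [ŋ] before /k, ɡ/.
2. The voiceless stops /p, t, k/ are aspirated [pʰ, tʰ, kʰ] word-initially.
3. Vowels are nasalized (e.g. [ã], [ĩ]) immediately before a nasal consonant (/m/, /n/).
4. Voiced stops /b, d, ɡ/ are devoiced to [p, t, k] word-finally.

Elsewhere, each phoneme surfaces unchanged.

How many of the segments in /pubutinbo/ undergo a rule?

Segments that undergo a rule: /p/ → [pʰ] (rule 2); /i/ → [ĩ] (rule 3); /n/ → [m] (rule 1).
All other segments surface unchanged.

3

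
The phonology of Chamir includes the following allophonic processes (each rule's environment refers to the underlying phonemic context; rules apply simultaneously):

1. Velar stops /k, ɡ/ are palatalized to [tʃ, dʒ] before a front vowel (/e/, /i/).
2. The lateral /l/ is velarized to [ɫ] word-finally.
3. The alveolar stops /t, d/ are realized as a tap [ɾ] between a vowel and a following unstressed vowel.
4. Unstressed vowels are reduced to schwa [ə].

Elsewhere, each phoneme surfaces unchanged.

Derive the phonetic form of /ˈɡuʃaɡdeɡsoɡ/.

[ˈɡuʃəɡdəɡsəɡ]

/ɡ/ (word-initial): rule 1 targets it, but not before a front vowel → unchanged [ɡ].
/u/ — between /ɡ/ and /ʃ/; rule 4 does not apply here → [u].
/ʃ/ stays [ʃ].
/a/ — between /ʃ/ and /ɡ/, in an unstressed syllable — surfaces as [ə] (rule 4).
/ɡ/ (between /a/ and /d/) fails the environment for rule 1, so it stays [ɡ].
/d/ (between /ɡ/ and /e/) is in the target of rule 3 but the environment (between a vowel and a following unstressed vowel) is not met → [d].
/e/ (between /d/ and /ɡ/): in an unstressed syllable, so rule 4 applies → [ə].
/ɡ/ (between /e/ and /s/) fails the environment for rule 1, so it stays [ɡ].
/s/ stays [s].
/o/ (between /s/ and /ɡ/): in an unstressed syllable, so rule 4 applies → [ə].
/ɡ/ — word-final; rule 1 does not apply here → [ɡ].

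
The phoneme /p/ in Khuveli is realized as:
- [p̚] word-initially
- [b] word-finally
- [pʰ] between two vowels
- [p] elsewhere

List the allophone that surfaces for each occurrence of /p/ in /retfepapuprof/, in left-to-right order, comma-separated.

[pʰ], [pʰ], [p]

Occurrence 1 (position 6): between two vowels → [pʰ].
Occurrence 2 (position 8): between two vowels → [pʰ].
Occurrence 3 (position 10): no conditioning environment matches → elsewhere allophone [p].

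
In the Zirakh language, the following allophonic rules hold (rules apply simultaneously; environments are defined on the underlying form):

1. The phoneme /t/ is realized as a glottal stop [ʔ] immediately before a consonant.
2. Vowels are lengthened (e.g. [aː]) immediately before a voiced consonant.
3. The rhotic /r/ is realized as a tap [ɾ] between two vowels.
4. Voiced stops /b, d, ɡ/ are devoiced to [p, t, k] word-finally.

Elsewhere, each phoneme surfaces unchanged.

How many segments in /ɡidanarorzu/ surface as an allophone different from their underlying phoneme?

5

Segments that undergo a rule: /i/ → [iː] (rule 2); /a/ → [aː] (rule 2); /a/ → [aː] (rule 2); /r/ → [ɾ] (rule 3); /o/ → [oː] (rule 2).
All other segments surface unchanged.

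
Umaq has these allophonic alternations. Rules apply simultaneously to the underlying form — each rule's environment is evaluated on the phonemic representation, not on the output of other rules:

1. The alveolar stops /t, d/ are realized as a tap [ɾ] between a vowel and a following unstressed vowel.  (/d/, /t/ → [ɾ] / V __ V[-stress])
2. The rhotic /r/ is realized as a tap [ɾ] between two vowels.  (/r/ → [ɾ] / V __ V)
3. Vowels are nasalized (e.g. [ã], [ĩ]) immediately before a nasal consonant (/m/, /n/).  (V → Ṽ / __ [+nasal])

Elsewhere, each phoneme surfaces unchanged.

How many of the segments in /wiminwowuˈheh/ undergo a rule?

2

Segments that undergo a rule: /i/ → [ĩ] (rule 3); /i/ → [ĩ] (rule 3).
All other segments surface unchanged.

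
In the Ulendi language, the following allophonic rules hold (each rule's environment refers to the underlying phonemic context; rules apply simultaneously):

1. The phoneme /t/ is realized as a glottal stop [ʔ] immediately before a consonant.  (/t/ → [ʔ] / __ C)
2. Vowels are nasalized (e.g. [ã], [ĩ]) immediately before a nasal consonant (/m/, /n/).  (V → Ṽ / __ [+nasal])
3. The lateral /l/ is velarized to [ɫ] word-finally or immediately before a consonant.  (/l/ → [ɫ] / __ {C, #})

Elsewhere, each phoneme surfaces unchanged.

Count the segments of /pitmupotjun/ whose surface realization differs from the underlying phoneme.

3

Segments that undergo a rule: /t/ → [ʔ] (rule 1); /t/ → [ʔ] (rule 1); /u/ → [ũ] (rule 2).
All other segments surface unchanged.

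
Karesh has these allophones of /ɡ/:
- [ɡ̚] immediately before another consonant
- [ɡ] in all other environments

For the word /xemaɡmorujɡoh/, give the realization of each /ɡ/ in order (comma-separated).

Occurrence 1 (position 5): immediately before another consonant → [ɡ̚].
Occurrence 2 (position 11): no conditioning environment matches → elsewhere allophone [ɡ].

[ɡ̚], [ɡ]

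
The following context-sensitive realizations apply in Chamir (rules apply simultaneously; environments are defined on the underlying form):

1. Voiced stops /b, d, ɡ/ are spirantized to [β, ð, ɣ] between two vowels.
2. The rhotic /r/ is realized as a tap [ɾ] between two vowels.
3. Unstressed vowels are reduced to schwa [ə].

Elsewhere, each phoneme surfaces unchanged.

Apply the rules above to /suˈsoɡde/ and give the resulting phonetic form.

Rule 3 applies to /u/ (between /s/ and /s/: in an unstressed syllable) → [ə].
/o/ (between /s/ and /ɡ/) is in the target of rule 3 but the environment (in an unstressed syllable) is not met → [o].
/ɡ/ — between /o/ and /d/; rule 1 does not apply here → [ɡ].
/d/ (between /ɡ/ and /e/) is in the target of rule 1 but the environment (between two vowels) is not met → [d].
/e/ (word-final) occurs in an unstressed syllable → [ə] by rule 3.

[səˈsoɡdə]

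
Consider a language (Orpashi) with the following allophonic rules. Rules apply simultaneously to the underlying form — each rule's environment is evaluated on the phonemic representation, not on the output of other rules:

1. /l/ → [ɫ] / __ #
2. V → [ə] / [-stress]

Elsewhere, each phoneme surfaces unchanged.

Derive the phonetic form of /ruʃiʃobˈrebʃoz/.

[rəʃəʃəbˈrebʃəz]

/r/ stays [r].
/u/ (between /r/ and /ʃ/): in an unstressed syllable, so rule 2 applies → [ə].
/ʃ/ — not in any rule's target class → [ʃ].
/i/ meets the environment for rule 2 (in an unstressed syllable) → [ə].
/ʃ/ (between /i/ and /o/) is unaffected → [ʃ].
/o/ (between /ʃ/ and /b/): in an unstressed syllable, so rule 2 applies → [ə].
/b/ — not in any rule's target class → [b].
/r/ stays [r].
/e/ (between /r/ and /b/) fails the environment for rule 2, so it stays [e].
/b/ — not in any rule's target class → [b].
/ʃ/ — not in any rule's target class → [ʃ].
Rule 2 applies to /o/ (between /ʃ/ and /z/: in an unstressed syllable) → [ə].
/z/ (word-final) is unaffected → [z].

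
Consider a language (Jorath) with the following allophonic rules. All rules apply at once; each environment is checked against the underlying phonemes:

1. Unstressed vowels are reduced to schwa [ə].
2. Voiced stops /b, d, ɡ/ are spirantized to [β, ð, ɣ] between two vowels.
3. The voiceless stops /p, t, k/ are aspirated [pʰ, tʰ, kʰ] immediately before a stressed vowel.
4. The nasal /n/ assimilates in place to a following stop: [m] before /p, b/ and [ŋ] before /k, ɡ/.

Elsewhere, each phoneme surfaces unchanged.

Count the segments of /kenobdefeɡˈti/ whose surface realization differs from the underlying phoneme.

Segments that undergo a rule: /e/ → [ə] (rule 1); /o/ → [ə] (rule 1); /e/ → [ə] (rule 1); /e/ → [ə] (rule 1); /t/ → [tʰ] (rule 3).
All other segments surface unchanged.

5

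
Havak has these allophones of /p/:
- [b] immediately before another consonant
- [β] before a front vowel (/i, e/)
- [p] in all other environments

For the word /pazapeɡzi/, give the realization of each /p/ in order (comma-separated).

[p], [β]

Occurrence 1 (position 1): no conditioning environment matches → elsewhere allophone [p].
Occurrence 2 (position 5): before a front vowel (/i, e/) → [β].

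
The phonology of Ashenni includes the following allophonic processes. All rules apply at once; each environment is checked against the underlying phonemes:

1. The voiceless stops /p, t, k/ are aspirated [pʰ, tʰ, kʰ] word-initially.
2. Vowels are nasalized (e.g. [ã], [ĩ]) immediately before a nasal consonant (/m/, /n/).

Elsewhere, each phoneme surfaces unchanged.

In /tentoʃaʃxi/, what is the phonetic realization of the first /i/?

/i/ (word-final): rule 2 targets it, but not before a nasal consonant → unchanged [i].

[i]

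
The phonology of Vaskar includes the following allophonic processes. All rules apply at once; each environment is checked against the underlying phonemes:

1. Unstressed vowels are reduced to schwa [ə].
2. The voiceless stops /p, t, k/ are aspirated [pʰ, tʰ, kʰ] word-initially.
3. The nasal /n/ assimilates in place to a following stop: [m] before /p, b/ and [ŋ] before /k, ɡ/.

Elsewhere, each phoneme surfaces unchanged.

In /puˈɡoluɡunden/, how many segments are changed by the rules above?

Segments that undergo a rule: /p/ → [pʰ] (rule 2); /u/ → [ə] (rule 1); /u/ → [ə] (rule 1); /u/ → [ə] (rule 1); /e/ → [ə] (rule 1).
All other segments surface unchanged.

5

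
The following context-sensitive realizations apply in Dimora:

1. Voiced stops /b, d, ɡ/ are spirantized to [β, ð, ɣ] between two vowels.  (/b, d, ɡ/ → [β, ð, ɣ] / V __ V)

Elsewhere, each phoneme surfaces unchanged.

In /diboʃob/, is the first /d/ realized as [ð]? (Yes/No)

/d/ — word-initial; rule 1 does not apply here → [d].
The actual realization is [d], not [ð].

No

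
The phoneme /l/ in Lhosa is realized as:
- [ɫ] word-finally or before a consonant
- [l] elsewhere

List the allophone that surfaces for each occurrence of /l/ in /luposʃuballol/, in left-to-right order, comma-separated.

Occurrence 1 (position 1): no conditioning environment matches → elsewhere allophone [l].
Occurrence 2 (position 10): word-finally or before a consonant → [ɫ].
Occurrence 3 (position 11): no conditioning environment matches → elsewhere allophone [l].
Occurrence 4 (position 13): word-finally or before a consonant → [ɫ].

[l], [ɫ], [l], [ɫ]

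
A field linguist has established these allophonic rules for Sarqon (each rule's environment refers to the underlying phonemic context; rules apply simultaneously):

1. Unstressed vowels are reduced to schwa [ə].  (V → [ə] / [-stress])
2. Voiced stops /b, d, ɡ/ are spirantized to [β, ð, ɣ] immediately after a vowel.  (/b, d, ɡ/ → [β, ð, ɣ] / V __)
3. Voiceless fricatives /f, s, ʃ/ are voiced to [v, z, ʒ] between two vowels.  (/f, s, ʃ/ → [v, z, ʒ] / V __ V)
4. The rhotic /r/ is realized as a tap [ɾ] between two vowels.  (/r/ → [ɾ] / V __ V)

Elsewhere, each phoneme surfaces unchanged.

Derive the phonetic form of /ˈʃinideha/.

/ʃ/ (word-initial) fails the environment for rule 3, so it stays [ʃ].
/i/ (between /ʃ/ and /n/) is in the target of rule 1 but the environment (in an unstressed syllable) is not met → [i].
/n/ — not in any rule's target class → [n].
Rule 1 applies to /i/ (between /n/ and /d/: in an unstressed syllable) → [ə].
/d/ — between /i/ and /e/, immediately after a vowel — surfaces as [ð] (rule 2).
/e/ (between /d/ and /h/): in an unstressed syllable, so rule 1 applies → [ə].
/h/ (between /e/ and /a/) is unaffected → [h].
/a/ (word-final) occurs in an unstressed syllable → [ə] by rule 1.

[ˈʃinəðəhə]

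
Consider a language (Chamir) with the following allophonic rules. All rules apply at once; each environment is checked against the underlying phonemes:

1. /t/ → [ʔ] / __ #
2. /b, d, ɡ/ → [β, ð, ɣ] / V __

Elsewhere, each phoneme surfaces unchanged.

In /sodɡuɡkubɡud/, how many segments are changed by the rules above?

Segments that undergo a rule: /d/ → [ð] (rule 2); /ɡ/ → [ɣ] (rule 2); /b/ → [β] (rule 2); /d/ → [ð] (rule 2).
All other segments surface unchanged.

4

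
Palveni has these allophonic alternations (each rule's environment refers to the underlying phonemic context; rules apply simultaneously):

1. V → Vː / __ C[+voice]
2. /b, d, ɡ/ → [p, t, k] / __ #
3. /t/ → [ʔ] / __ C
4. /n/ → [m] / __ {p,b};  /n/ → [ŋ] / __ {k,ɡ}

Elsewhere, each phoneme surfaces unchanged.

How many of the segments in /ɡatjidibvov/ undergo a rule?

Segments that undergo a rule: /t/ → [ʔ] (rule 3); /i/ → [iː] (rule 1); /i/ → [iː] (rule 1); /o/ → [oː] (rule 1).
All other segments surface unchanged.

4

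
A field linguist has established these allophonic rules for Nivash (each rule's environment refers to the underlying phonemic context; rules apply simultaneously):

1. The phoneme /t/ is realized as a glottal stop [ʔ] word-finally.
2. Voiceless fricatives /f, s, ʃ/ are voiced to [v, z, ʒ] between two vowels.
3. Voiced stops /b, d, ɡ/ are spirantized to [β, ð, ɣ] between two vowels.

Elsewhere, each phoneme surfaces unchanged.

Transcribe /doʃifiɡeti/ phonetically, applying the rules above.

/d/ (word-initial): rule 3 targets it, but not between two vowels → unchanged [d].
/o/ — not in any rule's target class → [o].
Rule 2 applies to /ʃ/ (between /o/ and /i/: between two vowels) → [ʒ].
/i/ — not in any rule's target class → [i].
/f/ — between /i/ and /i/, between two vowels — surfaces as [v] (rule 2).
/i/ stays [i].
/ɡ/ meets the environment for rule 3 (between two vowels) → [ɣ].
/e/ stays [e].
/t/ — between /e/ and /i/; rule 1 does not apply here → [t].
/i/ — not in any rule's target class → [i].

[doʒiviɣeti]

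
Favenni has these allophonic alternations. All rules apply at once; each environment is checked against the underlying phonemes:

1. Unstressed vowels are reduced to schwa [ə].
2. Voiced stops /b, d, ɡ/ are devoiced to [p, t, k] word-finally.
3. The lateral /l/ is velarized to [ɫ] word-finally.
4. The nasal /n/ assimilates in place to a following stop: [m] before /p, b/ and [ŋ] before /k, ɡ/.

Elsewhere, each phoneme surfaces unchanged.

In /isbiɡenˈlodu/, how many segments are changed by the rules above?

Segments that undergo a rule: /i/ → [ə] (rule 1); /i/ → [ə] (rule 1); /e/ → [ə] (rule 1); /u/ → [ə] (rule 1).
All other segments surface unchanged.

4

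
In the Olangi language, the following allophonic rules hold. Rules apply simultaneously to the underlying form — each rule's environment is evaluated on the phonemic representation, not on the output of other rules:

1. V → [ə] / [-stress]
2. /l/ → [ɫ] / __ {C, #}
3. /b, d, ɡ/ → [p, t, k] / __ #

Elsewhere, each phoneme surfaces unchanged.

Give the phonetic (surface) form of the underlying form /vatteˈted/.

Rule 1 applies to /a/ (between /v/ and /t/: in an unstressed syllable) → [ə].
/e/ meets the environment for rule 1 (in an unstressed syllable) → [ə].
/e/ (between /t/ and /d/) fails the environment for rule 1, so it stays [e].
/d/ (word-final): word-finally, so rule 3 applies → [t].

[vəttəˈtet]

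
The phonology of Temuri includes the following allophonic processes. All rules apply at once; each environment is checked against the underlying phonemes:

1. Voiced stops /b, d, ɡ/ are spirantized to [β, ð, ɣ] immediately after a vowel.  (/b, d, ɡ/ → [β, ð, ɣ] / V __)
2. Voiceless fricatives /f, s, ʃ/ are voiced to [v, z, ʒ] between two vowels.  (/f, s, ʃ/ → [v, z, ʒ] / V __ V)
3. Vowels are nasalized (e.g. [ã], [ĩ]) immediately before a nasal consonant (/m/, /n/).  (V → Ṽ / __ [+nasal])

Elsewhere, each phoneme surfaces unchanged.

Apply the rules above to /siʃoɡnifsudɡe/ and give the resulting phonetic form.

[siʒoɣnifsuðɡe]

/s/ (word-initial) fails the environment for rule 2, so it stays [s].
/i/ — between /s/ and /ʃ/; rule 3 does not apply here → [i].
/ʃ/ meets the environment for rule 2 (between two vowels) → [ʒ].
/o/ — between /ʃ/ and /ɡ/; rule 3 does not apply here → [o].
/ɡ/ meets the environment for rule 1 (immediately after a vowel) → [ɣ].
/n/ (between /ɡ/ and /i/): no rule targets it → [n].
/i/ (between /n/ and /f/): rule 3 targets it, but not before a nasal consonant → unchanged [i].
/f/ — between /i/ and /s/; rule 2 does not apply here → [f].
/s/ (between /f/ and /u/) fails the environment for rule 2, so it stays [s].
/u/ (between /s/ and /d/) fails the environment for rule 3, so it stays [u].
/d/ — between /u/ and /ɡ/, immediately after a vowel — surfaces as [ð] (rule 1).
/ɡ/ — between /d/ and /e/; rule 1 does not apply here → [ɡ].
/e/ (word-final): rule 3 targets it, but not before a nasal consonant → unchanged [e].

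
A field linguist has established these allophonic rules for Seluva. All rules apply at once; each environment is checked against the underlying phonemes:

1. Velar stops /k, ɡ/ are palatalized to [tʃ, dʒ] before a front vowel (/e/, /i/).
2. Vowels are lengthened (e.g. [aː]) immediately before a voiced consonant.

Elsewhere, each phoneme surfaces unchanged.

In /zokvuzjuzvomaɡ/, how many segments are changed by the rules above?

Segments that undergo a rule: /u/ → [uː] (rule 2); /u/ → [uː] (rule 2); /o/ → [oː] (rule 2); /a/ → [aː] (rule 2).
All other segments surface unchanged.

4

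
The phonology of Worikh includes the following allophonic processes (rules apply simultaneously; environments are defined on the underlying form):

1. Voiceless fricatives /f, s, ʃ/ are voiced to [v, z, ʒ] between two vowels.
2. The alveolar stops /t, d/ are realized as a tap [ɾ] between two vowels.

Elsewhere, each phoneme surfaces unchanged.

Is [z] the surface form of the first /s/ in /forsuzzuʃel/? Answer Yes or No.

No

/s/ — between /r/ and /u/; rule 1 does not apply here → [s].
The actual realization is [s], not [z].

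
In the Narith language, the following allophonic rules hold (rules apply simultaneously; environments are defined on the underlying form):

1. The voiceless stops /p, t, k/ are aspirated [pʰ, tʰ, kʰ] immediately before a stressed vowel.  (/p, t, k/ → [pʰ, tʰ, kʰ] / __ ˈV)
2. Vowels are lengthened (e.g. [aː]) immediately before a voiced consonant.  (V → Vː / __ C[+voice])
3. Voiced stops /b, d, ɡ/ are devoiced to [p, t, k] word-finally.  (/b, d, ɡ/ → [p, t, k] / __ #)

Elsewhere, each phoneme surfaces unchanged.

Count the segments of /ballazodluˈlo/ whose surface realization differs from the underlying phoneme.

Segments that undergo a rule: /a/ → [aː] (rule 2); /a/ → [aː] (rule 2); /o/ → [oː] (rule 2); /u/ → [uː] (rule 2).
All other segments surface unchanged.

4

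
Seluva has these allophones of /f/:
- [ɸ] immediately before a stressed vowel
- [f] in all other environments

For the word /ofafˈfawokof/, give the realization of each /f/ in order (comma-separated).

[f], [f], [ɸ], [f]

Occurrence 1 (position 2): no conditioning environment matches → elsewhere allophone [f].
Occurrence 2 (position 4): no conditioning environment matches → elsewhere allophone [f].
Occurrence 3 (position 5): immediately before a stressed vowel → [ɸ].
Occurrence 4 (position 11): no conditioning environment matches → elsewhere allophone [f].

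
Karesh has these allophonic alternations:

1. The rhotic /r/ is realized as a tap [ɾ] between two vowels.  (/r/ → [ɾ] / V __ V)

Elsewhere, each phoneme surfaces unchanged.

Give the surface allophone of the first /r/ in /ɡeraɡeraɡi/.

/r/ — between /e/ and /a/, between two vowels — surfaces as [ɾ] (rule 1).

[ɾ]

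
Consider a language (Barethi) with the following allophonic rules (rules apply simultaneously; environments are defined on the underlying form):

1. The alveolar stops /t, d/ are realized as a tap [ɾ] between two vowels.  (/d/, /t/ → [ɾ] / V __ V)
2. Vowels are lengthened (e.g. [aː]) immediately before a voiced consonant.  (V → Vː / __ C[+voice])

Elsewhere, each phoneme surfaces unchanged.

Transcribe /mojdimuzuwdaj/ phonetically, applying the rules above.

/m/ (word-initial) is unaffected → [m].
/o/ (between /m/ and /j/): before a voiced consonant, so rule 2 applies → [oː].
/j/ (between /o/ and /d/) is unaffected → [j].
/d/ — between /j/ and /i/; rule 1 does not apply here → [d].
/i/ (between /d/ and /m/): before a voiced consonant, so rule 2 applies → [iː].
/m/ (between /i/ and /u/) is unaffected → [m].
Rule 2 applies to /u/ (between /m/ and /z/: before a voiced consonant) → [uː].
/z/ — not in any rule's target class → [z].
/u/ — between /z/ and /w/, before a voiced consonant — surfaces as [uː] (rule 2).
/w/ (between /u/ and /d/) is unaffected → [w].
/d/ — between /w/ and /a/; rule 1 does not apply here → [d].
/a/ (between /d/ and /j/) occurs before a voiced consonant → [aː] by rule 2.
/j/ (word-final): no rule targets it → [j].

[moːjdiːmuːzuːwdaːj]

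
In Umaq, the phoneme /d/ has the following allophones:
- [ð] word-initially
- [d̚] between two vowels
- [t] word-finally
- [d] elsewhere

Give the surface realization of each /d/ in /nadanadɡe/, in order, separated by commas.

[d̚], [d]

Occurrence 1 (position 3): between two vowels → [d̚].
Occurrence 2 (position 7): no conditioning environment matches → elsewhere allophone [d].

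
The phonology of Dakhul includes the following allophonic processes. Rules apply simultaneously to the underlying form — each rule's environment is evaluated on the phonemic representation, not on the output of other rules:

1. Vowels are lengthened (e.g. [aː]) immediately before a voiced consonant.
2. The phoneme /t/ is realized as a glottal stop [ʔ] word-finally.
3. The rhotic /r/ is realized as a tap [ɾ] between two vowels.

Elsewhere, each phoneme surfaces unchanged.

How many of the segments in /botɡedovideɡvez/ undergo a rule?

Segments that undergo a rule: /e/ → [eː] (rule 1); /o/ → [oː] (rule 1); /i/ → [iː] (rule 1); /e/ → [eː] (rule 1); /e/ → [eː] (rule 1).
All other segments surface unchanged.

5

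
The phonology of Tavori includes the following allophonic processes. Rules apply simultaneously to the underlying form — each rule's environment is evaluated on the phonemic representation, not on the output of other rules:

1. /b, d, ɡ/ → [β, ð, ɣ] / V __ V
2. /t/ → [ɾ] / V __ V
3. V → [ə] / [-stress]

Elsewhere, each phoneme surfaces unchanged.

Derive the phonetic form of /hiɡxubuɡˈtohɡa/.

/h/ stays [h].
Rule 3 applies to /i/ (between /h/ and /ɡ/: in an unstressed syllable) → [ə].
/ɡ/ — between /i/ and /x/; rule 1 does not apply here → [ɡ].
/x/ stays [x].
/u/ (between /x/ and /b/) occurs in an unstressed syllable → [ə] by rule 3.
/b/ — between /u/ and /u/, between two vowels — surfaces as [β] (rule 1).
/u/ — between /b/ and /ɡ/, in an unstressed syllable — surfaces as [ə] (rule 3).
/ɡ/ (between /u/ and /t/): rule 1 targets it, but not between two vowels → unchanged [ɡ].
/t/ (between /ɡ/ and /o/) is in the target of rule 2 but the environment (between two vowels) is not met → [t].
/o/ — between /t/ and /h/; rule 3 does not apply here → [o].
/h/ stays [h].
/ɡ/ — between /h/ and /a/; rule 1 does not apply here → [ɡ].
Rule 3 applies to /a/ (word-final: in an unstressed syllable) → [ə].

[həɡxəβəɡˈtohɡə]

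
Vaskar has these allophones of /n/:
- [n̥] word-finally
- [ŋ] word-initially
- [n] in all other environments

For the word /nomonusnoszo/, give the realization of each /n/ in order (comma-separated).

[ŋ], [n], [n]

Occurrence 1 (position 1): word-initially → [ŋ].
Occurrence 2 (position 5): no conditioning environment matches → elsewhere allophone [n].
Occurrence 3 (position 8): no conditioning environment matches → elsewhere allophone [n].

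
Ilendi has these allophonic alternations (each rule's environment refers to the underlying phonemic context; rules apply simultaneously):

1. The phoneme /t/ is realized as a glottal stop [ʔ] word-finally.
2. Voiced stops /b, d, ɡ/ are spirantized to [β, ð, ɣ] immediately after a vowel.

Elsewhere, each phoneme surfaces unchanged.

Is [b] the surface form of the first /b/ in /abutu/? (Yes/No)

No

/b/ (between /a/ and /u/): immediately after a vowel, so rule 2 applies → [β].
The actual realization is [β], not [b].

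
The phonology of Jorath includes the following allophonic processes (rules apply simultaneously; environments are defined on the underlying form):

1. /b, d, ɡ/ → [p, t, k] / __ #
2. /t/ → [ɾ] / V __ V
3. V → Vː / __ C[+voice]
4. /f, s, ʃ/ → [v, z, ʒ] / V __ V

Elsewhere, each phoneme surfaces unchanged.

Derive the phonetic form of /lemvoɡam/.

[leːmvoːɡaːm]

/l/ — not in any rule's target class → [l].
/e/ (between /l/ and /m/): before a voiced consonant, so rule 3 applies → [eː].
/m/ stays [m].
/v/ (between /m/ and /o/): no rule targets it → [v].
Rule 3 applies to /o/ (between /v/ and /ɡ/: before a voiced consonant) → [oː].
/ɡ/ (between /o/ and /a/) fails the environment for rule 1, so it stays [ɡ].
/a/ (between /ɡ/ and /m/) occurs before a voiced consonant → [aː] by rule 3.
/m/ stays [m].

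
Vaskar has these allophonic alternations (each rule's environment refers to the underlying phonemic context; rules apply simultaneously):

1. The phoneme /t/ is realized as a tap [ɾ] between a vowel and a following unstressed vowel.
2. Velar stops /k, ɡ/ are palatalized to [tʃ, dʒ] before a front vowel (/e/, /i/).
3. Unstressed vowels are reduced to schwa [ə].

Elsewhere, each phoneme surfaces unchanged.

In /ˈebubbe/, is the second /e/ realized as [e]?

No

/e/ meets the environment for rule 3 (in an unstressed syllable) → [ə].
The actual realization is [ə], not [e].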